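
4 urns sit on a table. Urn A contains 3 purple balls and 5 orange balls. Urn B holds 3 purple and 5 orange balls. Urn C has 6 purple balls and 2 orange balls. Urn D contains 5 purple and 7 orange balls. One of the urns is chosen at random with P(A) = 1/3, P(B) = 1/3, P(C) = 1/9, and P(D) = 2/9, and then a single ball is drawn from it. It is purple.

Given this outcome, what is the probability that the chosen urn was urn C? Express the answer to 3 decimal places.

For each hypothesis, P(data | H) works out to: P(data | urn A) = (3/8) = 3/8; P(data | urn B) = (3/8) = 3/8; P(data | urn C) = (6/8) = 3/4; P(data | urn D) = (5/12) = 5/12.
The prior-weighted likelihoods are 1/3 · 3/8 = 1/8, 1/3 · 3/8 = 1/8, 1/9 · 3/4 = 1/12, 2/9 · 5/12 = 5/54; these sum to 23/54.
Hence P(urn C | data) = (1/12) / (23/54) = 9/46.

0.196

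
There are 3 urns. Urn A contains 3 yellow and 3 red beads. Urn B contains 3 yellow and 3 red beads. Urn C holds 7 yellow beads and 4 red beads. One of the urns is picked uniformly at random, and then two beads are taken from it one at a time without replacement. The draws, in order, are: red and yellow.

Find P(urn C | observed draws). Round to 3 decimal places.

0.298

For each hypothesis, P(data | H) works out to: P(data | urn A) = (3/6)(3/5) = 3/10; P(data | urn B) = (3/6)(3/5) = 3/10; P(data | urn C) = (4/11)(7/10) = 14/55.
Weighting by the prior gives 1/3 · 3/10 = 1/10, 1/3 · 3/10 = 1/10, 1/3 · 14/55 = 14/165; summing to 47/165.
Hence P(urn C | data) = (14/165) / (47/165) = 14/47.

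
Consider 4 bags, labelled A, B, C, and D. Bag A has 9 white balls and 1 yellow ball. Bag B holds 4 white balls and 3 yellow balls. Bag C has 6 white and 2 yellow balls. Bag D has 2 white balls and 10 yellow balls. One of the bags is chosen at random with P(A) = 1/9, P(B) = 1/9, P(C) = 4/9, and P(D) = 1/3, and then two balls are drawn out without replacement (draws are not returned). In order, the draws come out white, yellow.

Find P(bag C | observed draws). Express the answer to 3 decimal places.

Under each hypothesis, the probability of the observed sequence is: P(data | bag A) = (9/10)(1/9) = 0.1; P(data | bag B) = (4/7)(3/6) = 0.28571; P(data | bag C) = (6/8)(2/7) = 0.21429; P(data | bag D) = (2/12)(10/11) = 0.15152.
The prior-weighted likelihoods are 1/9 · 0.1 = 0.011111, 1/9 · 0.28571 = 0.031746, 4/9 · 0.21429 = 0.095238, 1/3 · 0.15152 = 0.050505; summing to 0.1886.
Therefore the posterior P(bag C | data) = (0.095238) / (0.1886) = 0.50497.

0.505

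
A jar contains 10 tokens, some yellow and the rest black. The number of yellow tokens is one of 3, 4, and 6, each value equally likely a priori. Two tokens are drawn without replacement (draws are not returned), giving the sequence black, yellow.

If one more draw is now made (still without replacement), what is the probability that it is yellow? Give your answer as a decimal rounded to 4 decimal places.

0.4239

The likelihood of the observed sequence under each hypothesis: P(data | r = 3) = (7/10)(3/9) = 7/30; P(data | r = 4) = (6/10)(4/9) = 4/15; P(data | r = 6) = (4/10)(6/9) = 4/15.
The prior-weighted likelihoods are 1/3 · 7/30 = 7/90, 1/3 · 4/15 = 4/45, 1/3 · 4/15 = 4/45; these sum to 23/90.
Normalising, the posterior is P(r = 3 | data) = 7/23, P(r = 4 | data) = 8/23, P(r = 6 | data) = 8/23.
Averaging over the posterior, P(yellow next | data) = (1/4)(7/23) + (3/8)(8/23) + (5/8)(8/23) = 39/92.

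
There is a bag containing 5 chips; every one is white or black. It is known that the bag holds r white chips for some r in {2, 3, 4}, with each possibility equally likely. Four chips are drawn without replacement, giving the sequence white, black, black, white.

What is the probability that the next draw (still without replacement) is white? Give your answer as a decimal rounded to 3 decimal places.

0.500

Under each hypothesis, the probability of the observed sequence is: P(data | r = 2) = (2/5)(3/4)(2/3)(1/2) = 1/10; P(data | r = 3) = (3/5)(2/4)(1/3)(2/2) = 1/10; P(data | r = 4) = (4/5)(1/4)(0/3) = 0.
The prior-weighted likelihoods are 1/3 · 1/10 = 1/30, 1/3 · 1/10 = 1/30, 1/3 · 0 = 0; with total 1/15.
Normalising, the posterior is P(r = 2 | data) = 1/2, P(r = 3 | data) = 1/2, P(r = 4 | data) = 0.
The predictive probability is P(white next | data) = (0)(1/2) + (1)(1/2) = 1/2.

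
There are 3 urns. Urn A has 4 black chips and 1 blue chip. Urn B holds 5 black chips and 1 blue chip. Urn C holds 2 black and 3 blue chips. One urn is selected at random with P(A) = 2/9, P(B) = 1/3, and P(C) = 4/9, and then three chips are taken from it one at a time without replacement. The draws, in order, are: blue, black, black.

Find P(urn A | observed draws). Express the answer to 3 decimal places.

0.308

For each hypothesis, P(data | H) works out to: P(data | urn A) = (1/5)(4/4)(3/3) = 1/5; P(data | urn B) = (1/6)(5/5)(4/4) = 1/6; P(data | urn C) = (3/5)(2/4)(1/3) = 1/10.
Multiplying each by its prior: 2/9 · 1/5 = 2/45, 1/3 · 1/6 = 1/18, 4/9 · 1/10 = 2/45; summing to 13/90.
So P(urn A | data) = (2/45) / (13/90) = 4/13.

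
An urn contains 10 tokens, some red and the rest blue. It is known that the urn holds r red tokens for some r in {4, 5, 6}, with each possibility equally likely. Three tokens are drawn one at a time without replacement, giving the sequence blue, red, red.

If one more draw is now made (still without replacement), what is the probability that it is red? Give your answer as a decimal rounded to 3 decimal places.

The likelihood of the observed sequence under each hypothesis: P(data | r = 4) = (6/10)(4/9)(3/8) = 1/10; P(data | r = 5) = (5/10)(5/9)(4/8) = 5/36; P(data | r = 6) = (4/10)(6/9)(5/8) = 1/6.
The prior-weighted likelihoods are 1/3 · 1/10 = 1/30, 1/3 · 5/36 = 5/108, 1/3 · 1/6 = 1/18; summing to 73/540.
Dividing through by the total gives posterior P(r = 4 | data) = 18/73, P(r = 5 | data) = 25/73, P(r = 6 | data) = 30/73.
Averaging over the posterior, P(red next | data) = (2/7)(18/73) + (3/7)(25/73) + (4/7)(30/73) = 33/73.

0.452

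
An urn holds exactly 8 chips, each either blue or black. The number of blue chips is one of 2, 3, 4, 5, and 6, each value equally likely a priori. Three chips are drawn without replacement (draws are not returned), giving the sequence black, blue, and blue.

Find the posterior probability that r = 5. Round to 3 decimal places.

0.286

Under each hypothesis, the probability of the observed sequence is: P(data | r = 2) = (6/8)(2/7)(1/6) = 1/28; P(data | r = 3) = (5/8)(3/7)(2/6) = 5/56; P(data | r = 4) = (4/8)(4/7)(3/6) = 1/7; P(data | r = 5) = (3/8)(5/7)(4/6) = 5/28; P(data | r = 6) = (2/8)(6/7)(5/6) = 5/28.
Multiplying each by its prior: 1/5 · 1/28 = 1/140, 1/5 · 5/56 = 1/56, 1/5 · 1/7 = 1/35, 1/5 · 5/28 = 1/28, 1/5 · 5/28 = 1/28; these sum to 1/8.
Therefore the posterior P(r = 5 | data) = (1/28) / (1/8) = 2/7.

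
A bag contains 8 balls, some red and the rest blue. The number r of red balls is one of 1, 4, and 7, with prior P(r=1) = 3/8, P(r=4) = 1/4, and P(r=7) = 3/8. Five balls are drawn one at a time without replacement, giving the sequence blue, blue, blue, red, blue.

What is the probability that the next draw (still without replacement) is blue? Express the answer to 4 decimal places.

0.9292

The likelihood of the observed sequence under each hypothesis: P(data | r = 1) = (7/8)(6/7)(5/6)(1/5)(4/4) = 0.125; P(data | r = 4) = (4/8)(3/7)(2/6)(4/5)(1/4) = 0.014286; P(data | r = 7) = (1/8)(0/7) = 0.
The prior-weighted likelihoods are 3/8 · 0.125 = 0.046875, 1/4 · 0.014286 = 0.0035714, 3/8 · 0 = 0; summing to 0.050446.
The posterior is then P(r = 1 | data) = 0.9292, P(r = 4 | data) = 0.070796, P(r = 7 | data) = 0.
Averaging over the posterior, P(blue next | data) = (1)(0.9292) + (0)(0.070796) = 0.9292.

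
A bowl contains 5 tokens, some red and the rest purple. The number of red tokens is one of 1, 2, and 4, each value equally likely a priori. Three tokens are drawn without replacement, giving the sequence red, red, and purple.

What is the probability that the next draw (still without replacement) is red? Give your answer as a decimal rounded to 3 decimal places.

The likelihood of the observed sequence under each hypothesis: P(data | r = 1) = (1/5)(0/4) = 0; P(data | r = 2) = (2/5)(1/4)(3/3) = 1/10; P(data | r = 4) = (4/5)(3/4)(1/3) = 1/5.
Multiplying each by its prior: 1/3 · 0 = 0, 1/3 · 1/10 = 1/30, 1/3 · 1/5 = 1/15; summing to 1/10.
Normalising, the posterior is P(r = 1 | data) = 0, P(r = 2 | data) = 1/3, P(r = 4 | data) = 2/3.
So P(red next | data) = Σ P(red next | H) P(H | data) = (0)(1/3) + (1)(2/3) = 2/3.

0.667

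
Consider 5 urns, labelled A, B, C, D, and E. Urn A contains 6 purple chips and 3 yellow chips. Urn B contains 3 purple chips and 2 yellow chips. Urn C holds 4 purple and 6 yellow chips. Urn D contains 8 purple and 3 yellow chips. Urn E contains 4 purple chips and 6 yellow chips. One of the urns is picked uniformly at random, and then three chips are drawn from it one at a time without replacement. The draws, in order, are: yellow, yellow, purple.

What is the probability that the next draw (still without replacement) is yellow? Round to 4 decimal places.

For each hypothesis, P(data | H) works out to: P(data | urn A) = (3/9)(2/8)(6/7) = 0.071429; P(data | urn B) = (2/5)(1/4)(3/3) = 0.1; P(data | urn C) = (6/10)(5/9)(4/8) = 0.16667; P(data | urn D) = (3/11)(2/10)(8/9) = 0.048485; P(data | urn E) = (6/10)(5/9)(4/8) = 0.16667.
Weighting by the prior gives 1/5 · 0.071429 = 0.014286, 1/5 · 0.1 = 0.02, 1/5 · 0.16667 = 0.033333, 1/5 · 0.048485 = 0.009697, 1/5 · 0.16667 = 0.033333; with total 0.11065.
The posterior is then P(urn A | data) = 0.12911, P(urn B | data) = 0.18075, P(urn C | data) = 0.30125, P(urn D | data) = 0.087637, P(urn E | data) = 0.30125.
The predictive probability is P(yellow next | data) = (1/6)(0.12911) + (0)(0.18075) + (4/7)(0.30125) + (1/8)(0.087637) + (4/7)(0.30125) = 0.37676.

0.3768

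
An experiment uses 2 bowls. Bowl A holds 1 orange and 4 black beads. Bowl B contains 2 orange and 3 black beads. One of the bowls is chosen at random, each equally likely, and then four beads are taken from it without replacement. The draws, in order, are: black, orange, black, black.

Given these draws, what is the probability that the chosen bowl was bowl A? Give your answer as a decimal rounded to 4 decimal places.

Under each hypothesis, the probability of the observed sequence is: P(data | bowl A) = (4/5)(1/4)(3/3)(2/2) = 1/5; P(data | bowl B) = (3/5)(2/4)(2/3)(1/2) = 1/10.
The prior-weighted likelihoods are 1/2 · 1/5 = 1/10, 1/2 · 1/10 = 1/20; with total 3/20.
Hence P(bowl A | data) = (1/10) / (3/20) = 2/3.

0.6667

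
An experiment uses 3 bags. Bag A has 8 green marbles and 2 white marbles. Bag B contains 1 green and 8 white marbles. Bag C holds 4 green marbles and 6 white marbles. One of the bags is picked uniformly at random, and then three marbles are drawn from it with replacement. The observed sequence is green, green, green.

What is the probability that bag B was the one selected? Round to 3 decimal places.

Compute the likelihood of the observed sequence for each case: P(data | bag A) = (8/10)(8/10)(8/10) = 0.512; P(data | bag B) = (1/9)(1/9)(1/9) = 0.0013717; P(data | bag C) = (4/10)(4/10)(4/10) = 0.064.
The prior-weighted likelihoods are 1/3 · 0.512 = 0.17067, 1/3 · 0.0013717 = 0.00045725, 1/3 · 0.064 = 0.021333; with total 0.19246.
So P(bag B | data) = (0.00045725) / (0.19246) = 0.0023758.

0.002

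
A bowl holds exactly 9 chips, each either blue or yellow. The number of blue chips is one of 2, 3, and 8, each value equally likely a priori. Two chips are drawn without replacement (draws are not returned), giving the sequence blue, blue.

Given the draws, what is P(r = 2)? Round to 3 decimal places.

0.031

The likelihood of the observed sequence under each hypothesis: P(data | r = 2) = (2/9)(1/8) = 1/36; P(data | r = 3) = (3/9)(2/8) = 1/12; P(data | r = 8) = (8/9)(7/8) = 7/9.
The prior-weighted likelihoods are 1/3 · 1/36 = 1/108, 1/3 · 1/12 = 1/36, 1/3 · 7/9 = 7/27; these sum to 8/27.
Hence P(r = 2 | data) = (1/108) / (8/27) = 1/32.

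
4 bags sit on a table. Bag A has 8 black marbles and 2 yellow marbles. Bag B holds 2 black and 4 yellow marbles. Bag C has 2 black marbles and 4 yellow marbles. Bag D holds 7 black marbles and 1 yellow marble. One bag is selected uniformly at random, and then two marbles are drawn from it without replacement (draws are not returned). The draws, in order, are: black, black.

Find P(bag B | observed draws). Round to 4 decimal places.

Compute the likelihood of the observed sequence for each case: P(data | bag A) = (8/10)(7/9) = 28/45; P(data | bag B) = (2/6)(1/5) = 1/15; P(data | bag C) = (2/6)(1/5) = 1/15; P(data | bag D) = (7/8)(6/7) = 3/4.
The prior-weighted likelihoods are 1/4 · 28/45 = 7/45, 1/4 · 1/15 = 1/60, 1/4 · 1/15 = 1/60, 1/4 · 3/4 = 3/16; with total 271/720.
Therefore the posterior P(bag B | data) = (1/60) / (271/720) = 12/271.

0.0443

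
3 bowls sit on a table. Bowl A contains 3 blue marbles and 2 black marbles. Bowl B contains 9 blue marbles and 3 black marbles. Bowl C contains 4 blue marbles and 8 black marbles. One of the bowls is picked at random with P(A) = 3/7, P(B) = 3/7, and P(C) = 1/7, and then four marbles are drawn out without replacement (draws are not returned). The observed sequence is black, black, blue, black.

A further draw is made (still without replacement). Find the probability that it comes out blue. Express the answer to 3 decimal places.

Compute the likelihood of the observed sequence for each case: P(data | bowl A) = (2/5)(1/4)(3/3)(0/2) = 0; P(data | bowl B) = (3/12)(2/11)(9/10)(1/9) = 0.0045455; P(data | bowl C) = (8/12)(7/11)(4/10)(6/9) = 0.11313.
The prior-weighted likelihoods are 3/7 · 0 = 0, 3/7 · 0.0045455 = 0.0019481, 1/7 · 0.11313 = 0.016162; summing to 0.01811.
Dividing through by the total gives posterior P(bowl A | data) = 0, P(bowl B | data) = 0.10757, P(bowl C | data) = 0.89243.
Averaging over the posterior, P(blue next | data) = (1)(0.10757) + (3/8)(0.89243) = 0.44223.

0.442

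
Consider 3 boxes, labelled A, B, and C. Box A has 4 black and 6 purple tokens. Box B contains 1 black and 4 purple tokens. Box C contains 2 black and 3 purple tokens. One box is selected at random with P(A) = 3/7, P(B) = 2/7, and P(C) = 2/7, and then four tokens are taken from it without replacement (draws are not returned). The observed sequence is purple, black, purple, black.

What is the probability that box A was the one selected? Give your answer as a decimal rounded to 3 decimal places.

0.517

Under each hypothesis, the probability of the observed sequence is: P(data | box A) = (6/10)(4/9)(5/8)(3/7) = 1/14; P(data | box B) = (4/5)(1/4)(3/3)(0/2) = 0; P(data | box C) = (3/5)(2/4)(2/3)(1/2) = 1/10.
The prior-weighted likelihoods are 3/7 · 1/14 = 3/98, 2/7 · 0 = 0, 2/7 · 1/10 = 1/35; summing to 29/490.
So P(box A | data) = (3/98) / (29/490) = 15/29.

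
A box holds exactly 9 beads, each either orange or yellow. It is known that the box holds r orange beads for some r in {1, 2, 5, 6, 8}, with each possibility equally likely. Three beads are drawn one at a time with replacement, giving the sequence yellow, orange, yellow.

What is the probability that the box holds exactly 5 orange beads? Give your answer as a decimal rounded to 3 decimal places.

For each hypothesis, P(data | H) works out to: P(data | r = 1) = (8/9)(1/9)(8/9) = 0.087791; P(data | r = 2) = (7/9)(2/9)(7/9) = 0.13443; P(data | r = 5) = (4/9)(5/9)(4/9) = 0.10974; P(data | r = 6) = (3/9)(6/9)(3/9) = 0.074074; P(data | r = 8) = (1/9)(8/9)(1/9) = 0.010974.
The prior-weighted likelihoods are 1/5 · 0.087791 = 0.017558, 1/5 · 0.13443 = 0.026886, 1/5 · 0.10974 = 0.021948, 1/5 · 0.074074 = 0.014815, 1/5 · 0.010974 = 0.0021948; summing to 0.083402.
So P(r = 5 | data) = (0.021948) / (0.083402) = 0.26316.

0.263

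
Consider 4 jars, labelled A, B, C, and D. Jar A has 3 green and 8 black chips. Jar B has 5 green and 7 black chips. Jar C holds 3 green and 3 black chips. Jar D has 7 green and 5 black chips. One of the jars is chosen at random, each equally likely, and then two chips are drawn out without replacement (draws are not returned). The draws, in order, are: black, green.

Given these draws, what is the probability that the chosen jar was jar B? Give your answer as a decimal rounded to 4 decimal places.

0.2529

Compute the likelihood of the observed sequence for each case: P(data | jar A) = (8/11)(3/10) = 12/55; P(data | jar B) = (7/12)(5/11) = 35/132; P(data | jar C) = (3/6)(3/5) = 3/10; P(data | jar D) = (5/12)(7/11) = 35/132.
The prior-weighted likelihoods are 1/4 · 12/55 = 3/55, 1/4 · 35/132 = 35/528, 1/4 · 3/10 = 3/40, 1/4 · 35/132 = 35/528; these sum to 173/660.
So P(jar B | data) = (35/528) / (173/660) = 175/692.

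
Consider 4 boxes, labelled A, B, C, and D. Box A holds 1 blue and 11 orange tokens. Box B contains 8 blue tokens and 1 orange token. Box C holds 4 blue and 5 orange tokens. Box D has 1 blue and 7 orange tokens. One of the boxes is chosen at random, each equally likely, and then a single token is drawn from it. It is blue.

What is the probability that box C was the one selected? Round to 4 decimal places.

Under each hypothesis, the probability of this draw is: P(data | box A) = (1/12) = 1/12; P(data | box B) = (8/9) = 8/9; P(data | box C) = (4/9) = 4/9; P(data | box D) = (1/8) = 1/8.
Weighting by the prior gives 1/4 · 1/12 = 1/48, 1/4 · 8/9 = 2/9, 1/4 · 4/9 = 1/9, 1/4 · 1/8 = 1/32; these sum to 37/96.
So P(box C | data) = (1/9) / (37/96) = 32/111.

0.2883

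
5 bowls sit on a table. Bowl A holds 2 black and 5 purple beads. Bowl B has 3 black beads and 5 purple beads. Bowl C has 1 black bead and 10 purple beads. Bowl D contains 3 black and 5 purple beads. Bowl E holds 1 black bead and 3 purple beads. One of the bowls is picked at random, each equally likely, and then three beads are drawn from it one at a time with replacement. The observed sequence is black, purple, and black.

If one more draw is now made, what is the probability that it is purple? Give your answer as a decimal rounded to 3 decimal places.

For each hypothesis, P(data | H) works out to: P(data | bowl A) = (2/7)(5/7)(2/7) = 0.058309; P(data | bowl B) = (3/8)(5/8)(3/8) = 0.087891; P(data | bowl C) = (1/11)(10/11)(1/11) = 0.0075131; P(data | bowl D) = (3/8)(5/8)(3/8) = 0.087891; P(data | bowl E) = (1/4)(3/4)(1/4) = 0.046875.
Weighting by the prior gives 1/5 · 0.058309 = 0.011662, 1/5 · 0.087891 = 0.017578, 1/5 · 0.0075131 = 0.0015026, 1/5 · 0.087891 = 0.017578, 1/5 · 0.046875 = 0.009375; with total 0.057696.
Normalising, the posterior is P(bowl A | data) = 0.20213, P(bowl B | data) = 0.30467, P(bowl C | data) = 0.026044, P(bowl D | data) = 0.30467, P(bowl E | data) = 0.16249.
The predictive probability is P(purple next | data) = (5/7)(0.20213) + (5/8)(0.30467) + (10/11)(0.026044) + (5/8)(0.30467) + (3/4)(0.16249) = 0.67076.

0.671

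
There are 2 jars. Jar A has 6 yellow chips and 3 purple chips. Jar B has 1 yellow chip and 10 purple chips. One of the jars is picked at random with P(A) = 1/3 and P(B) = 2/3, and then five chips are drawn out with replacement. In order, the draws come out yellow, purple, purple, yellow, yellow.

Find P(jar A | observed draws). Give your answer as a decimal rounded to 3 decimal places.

Under each hypothesis, the probability of the observed sequence is: P(data | jar A) = (6/9)(3/9)(3/9)(6/9)(6/9) = 0.032922; P(data | jar B) = (1/11)(10/11)(10/11)(1/11)(1/11) = 0.00062092.
Weighting by the prior gives 1/3 · 0.032922 = 0.010974, 2/3 · 0.00062092 = 0.00041395; these sum to 0.011388.
Therefore the posterior P(jar A | data) = (0.010974) / (0.011388) = 0.96365.

0.964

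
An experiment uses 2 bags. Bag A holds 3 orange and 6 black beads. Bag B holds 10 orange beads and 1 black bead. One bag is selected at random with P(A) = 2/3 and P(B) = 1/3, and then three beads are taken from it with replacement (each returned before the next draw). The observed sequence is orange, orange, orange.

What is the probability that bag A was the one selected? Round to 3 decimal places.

0.090

The likelihood of the observed sequence under each hypothesis: P(data | bag A) = (3/9)(3/9)(3/9) = 0.037037; P(data | bag B) = (10/11)(10/11)(10/11) = 0.75131.
Weighting by the prior gives 2/3 · 0.037037 = 0.024691, 1/3 · 0.75131 = 0.25044; these sum to 0.27513.
Hence P(bag A | data) = (0.024691) / (0.27513) = 0.089744.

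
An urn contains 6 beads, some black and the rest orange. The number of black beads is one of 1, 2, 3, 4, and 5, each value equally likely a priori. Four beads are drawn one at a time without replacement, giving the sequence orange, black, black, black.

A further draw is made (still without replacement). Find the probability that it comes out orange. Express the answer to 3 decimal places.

0.333

The likelihood of the observed sequence under each hypothesis: P(data | r = 1) = (5/6)(1/5)(0/4) = 0; P(data | r = 2) = (4/6)(2/5)(1/4)(0/3) = 0; P(data | r = 3) = (3/6)(3/5)(2/4)(1/3) = 1/20; P(data | r = 4) = (2/6)(4/5)(3/4)(2/3) = 2/15; P(data | r = 5) = (1/6)(5/5)(4/4)(3/3) = 1/6.
Multiplying each by its prior: 1/5 · 0 = 0, 1/5 · 0 = 0, 1/5 · 1/20 = 1/100, 1/5 · 2/15 = 2/75, 1/5 · 1/6 = 1/30; these sum to 7/100.
The posterior is then P(r = 1 | data) = 0, P(r = 2 | data) = 0, P(r = 3 | data) = 1/7, P(r = 4 | data) = 8/21, P(r = 5 | data) = 10/21.
The predictive probability is P(orange next | data) = (1)(1/7) + (1/2)(8/21) + (0)(10/21) = 1/3.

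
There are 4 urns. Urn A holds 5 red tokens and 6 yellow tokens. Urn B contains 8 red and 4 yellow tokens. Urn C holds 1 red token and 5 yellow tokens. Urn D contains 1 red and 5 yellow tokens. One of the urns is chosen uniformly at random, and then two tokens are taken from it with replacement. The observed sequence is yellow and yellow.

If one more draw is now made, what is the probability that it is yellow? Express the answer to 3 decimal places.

Compute the likelihood of the observed sequence for each case: P(data | urn A) = (6/11)(6/11) = 36/121; P(data | urn B) = (4/12)(4/12) = 1/9; P(data | urn C) = (5/6)(5/6) = 25/36; P(data | urn D) = (5/6)(5/6) = 25/36.
Multiplying each by its prior: 1/4 · 36/121 = 9/121, 1/4 · 1/9 = 1/36, 1/4 · 25/36 = 25/144, 1/4 · 25/36 = 25/144; with total 435/968.
Dividing through by the total gives posterior P(urn A | data) = 0.16552, P(urn B | data) = 0.061814, P(urn C | data) = 0.38633, P(urn D | data) = 0.38633.
So P(yellow next | data) = Σ P(yellow next | H) P(H | data) = (6/11)(0.16552) + (1/3)(0.061814) + (5/6)(0.38633) + (5/6)(0.38633) = 0.75478.

0.755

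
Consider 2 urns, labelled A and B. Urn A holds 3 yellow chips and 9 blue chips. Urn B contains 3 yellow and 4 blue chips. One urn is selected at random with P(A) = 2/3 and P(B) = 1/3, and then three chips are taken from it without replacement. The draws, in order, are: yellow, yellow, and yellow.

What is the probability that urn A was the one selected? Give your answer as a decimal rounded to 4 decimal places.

0.2414

For each hypothesis, P(data | H) works out to: P(data | urn A) = (3/12)(2/11)(1/10) = 0.0045455; P(data | urn B) = (3/7)(2/6)(1/5) = 0.028571.
Weighting by the prior gives 2/3 · 0.0045455 = 0.0030303, 1/3 · 0.028571 = 0.0095238; with total 0.012554.
By Bayes' rule, P(urn A | data) = (0.0030303) / (0.012554) = 0.24138.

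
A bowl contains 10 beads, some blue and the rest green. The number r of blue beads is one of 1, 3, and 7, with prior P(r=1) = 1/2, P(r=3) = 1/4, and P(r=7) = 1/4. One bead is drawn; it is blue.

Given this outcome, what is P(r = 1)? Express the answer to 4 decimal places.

0.1667

Under each hypothesis, the probability of this draw is: P(data | r = 1) = (1/10) = 1/10; P(data | r = 3) = (3/10) = 3/10; P(data | r = 7) = (7/10) = 7/10.
The prior-weighted likelihoods are 1/2 · 1/10 = 1/20, 1/4 · 3/10 = 3/40, 1/4 · 7/10 = 7/40; these sum to 3/10.
By Bayes' rule, P(r = 1 | data) = (1/20) / (3/10) = 1/6.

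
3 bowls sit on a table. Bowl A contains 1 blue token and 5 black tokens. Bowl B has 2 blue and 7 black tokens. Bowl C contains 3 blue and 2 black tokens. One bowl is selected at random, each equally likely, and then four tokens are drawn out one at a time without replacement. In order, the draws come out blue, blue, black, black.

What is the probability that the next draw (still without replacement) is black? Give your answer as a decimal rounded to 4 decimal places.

0.2174

Under each hypothesis, the probability of the observed sequence is: P(data | bowl A) = (1/6)(0/5) = 0; P(data | bowl B) = (2/9)(1/8)(7/7)(6/6) = 1/36; P(data | bowl C) = (3/5)(2/4)(2/3)(1/2) = 1/10.
Weighting by the prior gives 1/3 · 0 = 0, 1/3 · 1/36 = 1/108, 1/3 · 1/10 = 1/30; these sum to 23/540.
Dividing through by the total gives posterior P(bowl A | data) = 0, P(bowl B | data) = 5/23, P(bowl C | data) = 18/23.
So P(black next | data) = Σ P(black next | H) P(H | data) = (1)(5/23) + (0)(18/23) = 5/23.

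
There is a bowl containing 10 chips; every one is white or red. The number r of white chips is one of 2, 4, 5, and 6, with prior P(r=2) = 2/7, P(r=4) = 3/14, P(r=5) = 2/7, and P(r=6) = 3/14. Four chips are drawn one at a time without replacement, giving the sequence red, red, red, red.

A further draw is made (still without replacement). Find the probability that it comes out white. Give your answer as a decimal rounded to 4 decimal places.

0.4109

Under each hypothesis, the probability of the observed sequence is: P(data | r = 2) = (8/10)(7/9)(6/8)(5/7) = 1/3; P(data | r = 4) = (6/10)(5/9)(4/8)(3/7) = 1/14; P(data | r = 5) = (5/10)(4/9)(3/8)(2/7) = 1/42; P(data | r = 6) = (4/10)(3/9)(2/8)(1/7) = 1/210.
The prior-weighted likelihoods are 2/7 · 1/3 = 2/21, 3/14 · 1/14 = 3/196, 2/7 · 1/42 = 1/147, 3/14 · 1/210 = 1/980; these sum to 29/245.
Normalising, the posterior is P(r = 2 | data) = 70/87, P(r = 4 | data) = 15/116, P(r = 5 | data) = 5/87, P(r = 6 | data) = 1/116.
Averaging over the posterior, P(white next | data) = (1/3)(70/87) + (2/3)(15/116) + (5/6)(5/87) + (1)(1/116) = 143/348.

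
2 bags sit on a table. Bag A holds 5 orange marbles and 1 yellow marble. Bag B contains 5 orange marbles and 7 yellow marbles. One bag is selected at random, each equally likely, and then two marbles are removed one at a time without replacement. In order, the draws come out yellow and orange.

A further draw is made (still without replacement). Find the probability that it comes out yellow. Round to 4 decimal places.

0.3684

Compute the likelihood of the observed sequence for each case: P(data | bag A) = (1/6)(5/5) = 1/6; P(data | bag B) = (7/12)(5/11) = 35/132.
Weighting by the prior gives 1/2 · 1/6 = 1/12, 1/2 · 35/132 = 35/264; summing to 19/88.
Dividing through by the total gives posterior P(bag A | data) = 22/57, P(bag B | data) = 35/57.
Averaging over the posterior, P(yellow next | data) = (0)(22/57) + (3/5)(35/57) = 7/19.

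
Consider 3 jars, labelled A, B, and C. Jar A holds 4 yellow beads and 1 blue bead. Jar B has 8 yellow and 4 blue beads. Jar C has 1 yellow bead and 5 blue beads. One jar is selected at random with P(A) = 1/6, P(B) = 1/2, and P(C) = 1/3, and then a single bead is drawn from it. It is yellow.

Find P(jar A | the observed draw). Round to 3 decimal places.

0.255

For each hypothesis, P(data | H) works out to: P(data | jar A) = (4/5) = 4/5; P(data | jar B) = (8/12) = 2/3; P(data | jar C) = (1/6) = 1/6.
Multiplying each by its prior: 1/6 · 4/5 = 2/15, 1/2 · 2/3 = 1/3, 1/3 · 1/6 = 1/18; summing to 47/90.
By Bayes' rule, P(jar A | data) = (2/15) / (47/90) = 12/47.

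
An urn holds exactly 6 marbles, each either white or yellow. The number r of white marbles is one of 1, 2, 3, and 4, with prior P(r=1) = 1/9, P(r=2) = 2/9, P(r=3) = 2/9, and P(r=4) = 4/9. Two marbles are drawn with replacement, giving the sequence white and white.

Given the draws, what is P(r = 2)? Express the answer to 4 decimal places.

0.0879

The likelihood of the observed sequence under each hypothesis: P(data | r = 1) = (1/6)(1/6) = 1/36; P(data | r = 2) = (2/6)(2/6) = 1/9; P(data | r = 3) = (3/6)(3/6) = 1/4; P(data | r = 4) = (4/6)(4/6) = 4/9.
Weighting by the prior gives 1/9 · 1/36 = 1/324, 2/9 · 1/9 = 2/81, 2/9 · 1/4 = 1/18, 4/9 · 4/9 = 16/81; with total 91/324.
By Bayes' rule, P(r = 2 | data) = (2/81) / (91/324) = 8/91.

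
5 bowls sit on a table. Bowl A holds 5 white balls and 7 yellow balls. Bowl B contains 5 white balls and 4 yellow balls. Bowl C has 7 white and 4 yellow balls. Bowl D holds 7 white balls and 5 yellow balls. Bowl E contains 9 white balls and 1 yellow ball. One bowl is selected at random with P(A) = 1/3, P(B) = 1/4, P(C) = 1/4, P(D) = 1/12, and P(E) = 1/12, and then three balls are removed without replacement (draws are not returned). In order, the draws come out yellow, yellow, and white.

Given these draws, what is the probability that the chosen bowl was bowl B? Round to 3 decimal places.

0.264

Under each hypothesis, the probability of the observed sequence is: P(data | bowl A) = (7/12)(6/11)(5/10) = 0.15909; P(data | bowl B) = (4/9)(3/8)(5/7) = 0.11905; P(data | bowl C) = (4/11)(3/10)(7/9) = 0.084848; P(data | bowl D) = (5/12)(4/11)(7/10) = 0.10606; P(data | bowl E) = (1/10)(0/9) = 0.
Weighting by the prior gives 1/3 · 0.15909 = 0.05303, 1/4 · 0.11905 = 0.029762, 1/4 · 0.084848 = 0.021212, 1/12 · 0.10606 = 0.0088384, 1/12 · 0 = 0; these sum to 0.11284.
Hence P(bowl B | data) = (0.029762) / (0.11284) = 0.26375.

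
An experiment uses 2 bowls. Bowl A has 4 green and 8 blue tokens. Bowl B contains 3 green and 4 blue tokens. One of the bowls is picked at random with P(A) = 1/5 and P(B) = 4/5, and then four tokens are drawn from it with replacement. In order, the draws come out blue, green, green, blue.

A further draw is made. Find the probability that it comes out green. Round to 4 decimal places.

Compute the likelihood of the observed sequence for each case: P(data | bowl A) = (8/12)(4/12)(4/12)(8/12) = 0.049383; P(data | bowl B) = (4/7)(3/7)(3/7)(4/7) = 0.059975.
Weighting by the prior gives 1/5 · 0.049383 = 0.0098765, 4/5 · 0.059975 = 0.04798; with total 0.057857.
Dividing through by the total gives posterior P(bowl A | data) = 0.17071, P(bowl B | data) = 0.82929.
The predictive probability is P(green next | data) = (1/3)(0.17071) + (3/7)(0.82929) = 0.41231.

0.4123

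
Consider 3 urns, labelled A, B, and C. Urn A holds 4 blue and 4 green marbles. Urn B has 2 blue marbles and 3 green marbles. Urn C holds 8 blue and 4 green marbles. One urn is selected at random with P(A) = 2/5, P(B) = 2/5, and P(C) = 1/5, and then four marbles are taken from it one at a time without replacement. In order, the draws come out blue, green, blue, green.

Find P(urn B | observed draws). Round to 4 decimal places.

Under each hypothesis, the probability of the observed sequence is: P(data | urn A) = (4/8)(4/7)(3/6)(3/5) = 0.085714; P(data | urn B) = (2/5)(3/4)(1/3)(2/2) = 0.1; P(data | urn C) = (8/12)(4/11)(7/10)(3/9) = 0.056566.
Multiplying each by its prior: 2/5 · 0.085714 = 0.034286, 2/5 · 0.1 = 0.04, 1/5 · 0.056566 = 0.011313; with total 0.085599.
Hence P(urn B | data) = (0.04) / (0.085599) = 0.4673.

0.4673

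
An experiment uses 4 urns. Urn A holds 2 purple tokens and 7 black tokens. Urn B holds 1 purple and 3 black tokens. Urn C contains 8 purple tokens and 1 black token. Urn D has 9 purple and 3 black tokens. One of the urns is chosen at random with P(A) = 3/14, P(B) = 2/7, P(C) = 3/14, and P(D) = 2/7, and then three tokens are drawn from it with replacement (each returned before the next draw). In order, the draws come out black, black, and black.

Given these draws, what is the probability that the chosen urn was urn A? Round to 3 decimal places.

For each hypothesis, P(data | H) works out to: P(data | urn A) = (7/9)(7/9)(7/9) = 0.47051; P(data | urn B) = (3/4)(3/4)(3/4) = 0.42188; P(data | urn C) = (1/9)(1/9)(1/9) = 0.0013717; P(data | urn D) = (3/12)(3/12)(3/12) = 0.015625.
Weighting by the prior gives 3/14 · 0.47051 = 0.10082, 2/7 · 0.42188 = 0.12054, 3/14 · 0.0013717 = 0.00029394, 2/7 · 0.015625 = 0.0044643; summing to 0.22612.
By Bayes' rule, P(urn A | data) = (0.10082) / (0.22612) = 0.44589.

0.446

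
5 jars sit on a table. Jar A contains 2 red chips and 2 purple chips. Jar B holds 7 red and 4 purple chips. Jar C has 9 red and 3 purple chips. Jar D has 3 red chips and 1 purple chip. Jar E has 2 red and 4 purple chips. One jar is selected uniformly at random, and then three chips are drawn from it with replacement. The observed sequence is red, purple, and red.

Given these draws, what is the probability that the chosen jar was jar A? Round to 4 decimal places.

0.1992

For each hypothesis, P(data | H) works out to: P(data | jar A) = (2/4)(2/4)(2/4) = 0.125; P(data | jar B) = (7/11)(4/11)(7/11) = 0.14726; P(data | jar C) = (9/12)(3/12)(9/12) = 0.14062; P(data | jar D) = (3/4)(1/4)(3/4) = 0.14062; P(data | jar E) = (2/6)(4/6)(2/6) = 0.074074.
Weighting by the prior gives 1/5 · 0.125 = 0.025, 1/5 · 0.14726 = 0.029452, 1/5 · 0.14062 = 0.028125, 1/5 · 0.14062 = 0.028125, 1/5 · 0.074074 = 0.014815; these sum to 0.12552.
Therefore the posterior P(jar A | data) = (0.025) / (0.12552) = 0.19918.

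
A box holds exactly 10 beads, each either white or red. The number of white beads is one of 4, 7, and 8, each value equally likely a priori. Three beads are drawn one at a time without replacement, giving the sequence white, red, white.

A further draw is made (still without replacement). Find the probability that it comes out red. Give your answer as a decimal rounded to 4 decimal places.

0.3336

Compute the likelihood of the observed sequence for each case: P(data | r = 4) = (4/10)(6/9)(3/8) = 1/10; P(data | r = 7) = (7/10)(3/9)(6/8) = 7/40; P(data | r = 8) = (8/10)(2/9)(7/8) = 7/45.
The prior-weighted likelihoods are 1/3 · 1/10 = 1/30, 1/3 · 7/40 = 7/120, 1/3 · 7/45 = 7/135; summing to 31/216.
Normalising, the posterior is P(r = 4 | data) = 0.23226, P(r = 7 | data) = 0.40645, P(r = 8 | data) = 0.36129.
The predictive probability is P(red next | data) = (5/7)(0.23226) + (2/7)(0.40645) + (1/7)(0.36129) = 0.33364.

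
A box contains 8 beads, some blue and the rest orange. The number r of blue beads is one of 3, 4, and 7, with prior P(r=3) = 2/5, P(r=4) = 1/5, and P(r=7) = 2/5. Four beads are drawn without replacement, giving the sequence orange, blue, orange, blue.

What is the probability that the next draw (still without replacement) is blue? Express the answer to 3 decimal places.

For each hypothesis, P(data | H) works out to: P(data | r = 3) = (5/8)(3/7)(4/6)(2/5) = 1/14; P(data | r = 4) = (4/8)(4/7)(3/6)(3/5) = 3/35; P(data | r = 7) = (1/8)(7/7)(0/6) = 0.
Multiplying each by its prior: 2/5 · 1/14 = 1/35, 1/5 · 3/35 = 3/175, 2/5 · 0 = 0; these sum to 8/175.
The posterior is then P(r = 3 | data) = 5/8, P(r = 4 | data) = 3/8, P(r = 7 | data) = 0.
Averaging over the posterior, P(blue next | data) = (1/4)(5/8) + (1/2)(3/8) = 11/32.

0.344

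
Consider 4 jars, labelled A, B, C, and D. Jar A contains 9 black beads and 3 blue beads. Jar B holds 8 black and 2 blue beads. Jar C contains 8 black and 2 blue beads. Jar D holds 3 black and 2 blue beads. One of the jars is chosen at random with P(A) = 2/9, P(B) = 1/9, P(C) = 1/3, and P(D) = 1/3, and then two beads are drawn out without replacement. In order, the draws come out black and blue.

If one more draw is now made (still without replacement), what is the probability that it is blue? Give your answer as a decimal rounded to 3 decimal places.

0.233

For each hypothesis, P(data | H) works out to: P(data | jar A) = (9/12)(3/11) = 9/44; P(data | jar B) = (8/10)(2/9) = 8/45; P(data | jar C) = (8/10)(2/9) = 8/45; P(data | jar D) = (3/5)(2/4) = 3/10.
Weighting by the prior gives 2/9 · 9/44 = 1/22, 1/9 · 8/45 = 8/405, 1/3 · 8/45 = 8/135, 1/3 · 3/10 = 1/10; these sum to 200/891.
Dividing through by the total gives posterior P(jar A | data) = 0.2025, P(jar B | data) = 0.088, P(jar C | data) = 0.264, P(jar D | data) = 0.4455.
The predictive probability is P(blue next | data) = (1/5)(0.2025) + (1/8)(0.088) + (1/8)(0.264) + (1/3)(0.4455) = 0.233.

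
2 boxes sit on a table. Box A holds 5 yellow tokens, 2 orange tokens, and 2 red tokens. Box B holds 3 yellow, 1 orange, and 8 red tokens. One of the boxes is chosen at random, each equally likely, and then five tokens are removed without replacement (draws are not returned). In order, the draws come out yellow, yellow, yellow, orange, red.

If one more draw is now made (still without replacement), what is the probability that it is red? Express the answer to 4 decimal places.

Compute the likelihood of the observed sequence for each case: P(data | box A) = (5/9)(4/8)(3/7)(2/6)(2/5) = 0.015873; P(data | box B) = (3/12)(2/11)(1/10)(1/9)(8/8) = 0.00050505.
Multiplying each by its prior: 1/2 · 0.015873 = 0.0079365, 1/2 · 0.00050505 = 0.00025253; summing to 0.008189.
Dividing through by the total gives posterior P(box A | data) = 0.96916, P(box B | data) = 0.030837.
The predictive probability is P(red next | data) = (1/4)(0.96916) + (1)(0.030837) = 0.27313.

0.2731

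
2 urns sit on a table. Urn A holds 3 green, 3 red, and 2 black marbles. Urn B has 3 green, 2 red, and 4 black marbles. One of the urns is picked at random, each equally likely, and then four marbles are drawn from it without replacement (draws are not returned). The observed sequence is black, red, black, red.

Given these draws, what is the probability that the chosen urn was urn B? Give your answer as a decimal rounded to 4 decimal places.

Under each hypothesis, the probability of the observed sequence is: P(data | urn A) = (2/8)(3/7)(1/6)(2/5) = 0.0071429; P(data | urn B) = (4/9)(2/8)(3/7)(1/6) = 0.0079365.
The prior-weighted likelihoods are 1/2 · 0.0071429 = 0.0035714, 1/2 · 0.0079365 = 0.0039683; these sum to 0.0075397.
Hence P(urn B | data) = (0.0039683) / (0.0075397) = 0.52632.

0.5263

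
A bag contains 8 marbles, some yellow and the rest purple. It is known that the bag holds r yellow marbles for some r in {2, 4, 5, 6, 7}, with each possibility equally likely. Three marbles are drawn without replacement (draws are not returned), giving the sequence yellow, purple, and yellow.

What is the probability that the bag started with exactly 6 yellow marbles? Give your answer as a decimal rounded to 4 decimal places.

For each hypothesis, P(data | H) works out to: P(data | r = 2) = (2/8)(6/7)(1/6) = 1/28; P(data | r = 4) = (4/8)(4/7)(3/6) = 1/7; P(data | r = 5) = (5/8)(3/7)(4/6) = 5/28; P(data | r = 6) = (6/8)(2/7)(5/6) = 5/28; P(data | r = 7) = (7/8)(1/7)(6/6) = 1/8.
The prior-weighted likelihoods are 1/5 · 1/28 = 1/140, 1/5 · 1/7 = 1/35, 1/5 · 5/28 = 1/28, 1/5 · 5/28 = 1/28, 1/5 · 1/8 = 1/40; with total 37/280.
By Bayes' rule, P(r = 6 | data) = (1/28) / (37/280) = 10/37.

0.2703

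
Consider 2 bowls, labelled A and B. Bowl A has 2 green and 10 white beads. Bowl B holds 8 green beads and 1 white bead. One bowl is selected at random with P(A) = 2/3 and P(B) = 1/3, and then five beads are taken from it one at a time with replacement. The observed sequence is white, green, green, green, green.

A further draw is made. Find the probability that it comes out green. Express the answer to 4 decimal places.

0.8757

The likelihood of the observed sequence under each hypothesis: P(data | bowl A) = (10/12)(2/12)(2/12)(2/12)(2/12) = 0.000643; P(data | bowl B) = (1/9)(8/9)(8/9)(8/9)(8/9) = 0.069366.
The prior-weighted likelihoods are 2/3 · 0.000643 = 0.00042867, 1/3 · 0.069366 = 0.023122; summing to 0.023551.
Dividing through by the total gives posterior P(bowl A | data) = 0.018202, P(bowl B | data) = 0.9818.
Averaging over the posterior, P(green next | data) = (1/6)(0.018202) + (8/9)(0.9818) = 0.87574.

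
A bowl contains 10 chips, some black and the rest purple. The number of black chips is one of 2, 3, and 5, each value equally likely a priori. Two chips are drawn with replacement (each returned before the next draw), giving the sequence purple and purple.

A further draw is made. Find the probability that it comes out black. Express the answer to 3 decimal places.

For each hypothesis, P(data | H) works out to: P(data | r = 2) = (8/10)(8/10) = 16/25; P(data | r = 3) = (7/10)(7/10) = 49/100; P(data | r = 5) = (5/10)(5/10) = 1/4.
The prior-weighted likelihoods are 1/3 · 16/25 = 16/75, 1/3 · 49/100 = 49/300, 1/3 · 1/4 = 1/12; summing to 23/50.
The posterior is then P(r = 2 | data) = 32/69, P(r = 3 | data) = 49/138, P(r = 5 | data) = 25/138.
So P(black next | data) = Σ P(black next | H) P(H | data) = (1/5)(32/69) + (3/10)(49/138) + (1/2)(25/138) = 20/69.

0.290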